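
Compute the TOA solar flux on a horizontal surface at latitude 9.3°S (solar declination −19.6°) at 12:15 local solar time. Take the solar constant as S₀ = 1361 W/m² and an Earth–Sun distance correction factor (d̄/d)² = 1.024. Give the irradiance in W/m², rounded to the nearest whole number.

1368 W/m²

Hour angle H = 15° × (12.25 − 12) = 3.75°.
cos θ_z = sin(-9.3°) sin(-19.6°) + cos(-9.3°) cos(-19.6°) cos(3.75°) = 0.0542 + 0.9277 = 0.9819.
Top-of-atmosphere irradiance = S₀ (d̄/d)² cos θ_z = 1361 × 1.024 × 0.9819 = 1368.44 W/m².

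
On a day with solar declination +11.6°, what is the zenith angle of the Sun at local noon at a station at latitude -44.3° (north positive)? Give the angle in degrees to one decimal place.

At local solar noon the hour angle is zero, so the zenith angle is |φ − δ| = |-44.3° − (11.6°)| = 55.9°.

55.9°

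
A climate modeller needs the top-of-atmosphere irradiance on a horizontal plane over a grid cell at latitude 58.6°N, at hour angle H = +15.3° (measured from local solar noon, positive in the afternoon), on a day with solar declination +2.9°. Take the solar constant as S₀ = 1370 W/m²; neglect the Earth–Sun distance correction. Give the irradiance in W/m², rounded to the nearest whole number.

747 W/m²

cos θ_z = sin φ sin δ + cos φ cos δ cos H = (0.8536)(0.0506) + (0.5210)(0.9987)(0.9646) = 0.5451.
Top-of-atmosphere irradiance = S₀ cos θ_z = 1370 × 0.5451 = 746.79 W/m².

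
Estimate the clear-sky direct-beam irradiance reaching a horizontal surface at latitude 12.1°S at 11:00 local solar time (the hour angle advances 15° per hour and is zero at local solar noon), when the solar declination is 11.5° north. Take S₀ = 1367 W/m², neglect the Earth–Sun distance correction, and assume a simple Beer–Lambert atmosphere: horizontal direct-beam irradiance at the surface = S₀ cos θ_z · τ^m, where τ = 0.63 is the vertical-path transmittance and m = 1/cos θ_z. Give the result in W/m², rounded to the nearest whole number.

Hour angle H = 15° × (11 − 12) = -15.00°.
With φ = -12.1°, δ = 11.5°, H = -15.00°: sin φ sin δ = -0.0418, cos φ cos δ cos H = 0.9255, so cos θ_z = 0.8837.
Air mass m = 1/cos θ_z = 1/0.8837 = 1.132; τ^m = 0.63^1.132 = 0.5927.
Surface direct beam = 1367 × 0.8837 × 0.5927 = 715.99 W/m².

716 W/m²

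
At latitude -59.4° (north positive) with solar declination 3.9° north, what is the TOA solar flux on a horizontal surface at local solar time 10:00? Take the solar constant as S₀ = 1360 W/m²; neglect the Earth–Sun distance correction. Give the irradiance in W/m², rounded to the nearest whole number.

519 W/m²

Hour angle H = 15° × (10 − 12) = -30.00°.
With φ = -59.4°, δ = 3.9°, H = -30.00°: sin φ sin δ = -0.0585, cos φ cos δ cos H = 0.4398, so cos θ_z = 0.3813.
Top-of-atmosphere irradiance = S₀ cos θ_z = 1360 × 0.3813 = 518.57 W/m².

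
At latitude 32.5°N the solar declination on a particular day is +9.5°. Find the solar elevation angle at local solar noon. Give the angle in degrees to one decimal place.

67.0°

At local solar noon the hour angle is zero, so the elevation is 90° − |φ − δ| = 90° − |32.5° − (9.5°)| = 90° − 23.0° = 67.0°.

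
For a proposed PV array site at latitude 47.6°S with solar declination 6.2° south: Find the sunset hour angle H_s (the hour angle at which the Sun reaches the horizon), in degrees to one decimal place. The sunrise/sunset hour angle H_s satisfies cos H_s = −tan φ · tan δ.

96.8°

The sunset hour angle satisfies cos H_s = −tan φ tan δ = -0.1190, giving H_s = 96.83°.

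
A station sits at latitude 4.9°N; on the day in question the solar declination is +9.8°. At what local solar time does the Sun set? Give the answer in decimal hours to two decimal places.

18.06 h

The sunset hour angle satisfies cos H_s = −tan φ tan δ = -0.0148, giving H_s = 90.85°.
Sunset is at 12 + H_s/15 = 12 + 6.057 = 18.057 h local solar time.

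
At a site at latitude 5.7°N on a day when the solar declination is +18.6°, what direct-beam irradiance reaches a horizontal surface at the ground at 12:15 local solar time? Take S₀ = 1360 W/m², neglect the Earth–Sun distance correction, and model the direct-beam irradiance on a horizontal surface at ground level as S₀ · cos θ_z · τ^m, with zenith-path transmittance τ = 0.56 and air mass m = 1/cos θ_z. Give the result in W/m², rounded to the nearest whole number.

729 W/m²

Hour angle H = 15° × (12.25 − 12) = 3.75°.
With φ = 5.7°, δ = 18.6°, H = 3.75°: sin φ sin δ = 0.0317, cos φ cos δ cos H = 0.9411, so cos θ_z = 0.9728.
Air mass m = 1/cos θ_z = 1/0.9728 = 1.028; τ^m = 0.56^1.028 = 0.5510.
Surface direct beam = 1360 × 0.9728 × 0.5510 = 728.98 W/m².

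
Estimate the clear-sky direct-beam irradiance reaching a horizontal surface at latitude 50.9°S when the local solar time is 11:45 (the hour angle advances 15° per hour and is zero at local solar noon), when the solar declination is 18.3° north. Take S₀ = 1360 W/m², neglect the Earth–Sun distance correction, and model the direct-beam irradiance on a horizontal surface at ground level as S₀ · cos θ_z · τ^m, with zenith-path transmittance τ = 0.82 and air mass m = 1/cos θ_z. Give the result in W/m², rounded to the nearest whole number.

Hour angle H = 15° × (11.75 − 12) = -3.75°.
With φ = -50.9°, δ = 18.3°, H = -3.75°: sin φ sin δ = -0.2437, cos φ cos δ cos H = 0.5975, so cos θ_z = 0.3538.
Air mass m = 1/cos θ_z = 1/0.3538 = 2.826; τ^m = 0.82^2.826 = 0.5707.
Surface direct beam = 1360 × 0.3538 × 0.5707 = 274.60 W/m².

275 W/m²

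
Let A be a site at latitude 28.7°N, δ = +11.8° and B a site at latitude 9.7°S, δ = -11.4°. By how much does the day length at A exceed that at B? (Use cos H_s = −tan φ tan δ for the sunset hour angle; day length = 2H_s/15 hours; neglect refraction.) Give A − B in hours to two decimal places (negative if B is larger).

A: H_s = arccos(−tan 28.7° · tan 11.8°) = 96.57°, so 2H_s/15 = 12.8760 h.
B: H_s = arccos(−tan -9.7° · tan -11.4°) = 91.98°, so 2H_s/15 = 12.2640 h.
A − B = 12.8760 − 12.2640 = 0.6120 h.

+0.61 h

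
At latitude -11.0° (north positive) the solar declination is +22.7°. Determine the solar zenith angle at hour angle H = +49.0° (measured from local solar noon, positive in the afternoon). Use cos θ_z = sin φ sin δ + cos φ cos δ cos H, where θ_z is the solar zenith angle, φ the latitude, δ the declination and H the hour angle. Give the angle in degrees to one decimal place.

58.6°

cos θ_z = sin φ sin δ + cos φ cos δ cos H = (-0.1908)(0.3859) + (0.9816)(0.9225)(0.6561) = 0.5205.
θ_z = arccos(0.5205) = 58.63°.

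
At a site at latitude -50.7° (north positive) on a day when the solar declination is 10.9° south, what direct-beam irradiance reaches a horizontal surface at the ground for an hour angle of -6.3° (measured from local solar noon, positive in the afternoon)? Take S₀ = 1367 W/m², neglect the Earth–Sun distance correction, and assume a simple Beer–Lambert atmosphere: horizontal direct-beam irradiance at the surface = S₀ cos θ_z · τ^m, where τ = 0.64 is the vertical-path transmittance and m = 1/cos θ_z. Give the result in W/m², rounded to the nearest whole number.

583 W/m²

cos θ_z = sin φ sin δ + cos φ cos δ cos H = (-0.7738)(-0.1891) + (0.6334)(0.9820)(0.9940) = 0.7646.
Air mass m = 1/cos θ_z = 1/0.7646 = 1.308; τ^m = 0.64^1.308 = 0.5578.
Surface direct beam = 1367 × 0.7646 × 0.5578 = 583.02 W/m².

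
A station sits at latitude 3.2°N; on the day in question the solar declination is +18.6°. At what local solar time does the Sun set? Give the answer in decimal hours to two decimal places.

18.07 h

The sunset hour angle satisfies cos H_s = −tan φ tan δ = -0.0188, giving H_s = 91.08°.
Sunset is at 12 + H_s/15 = 12 + 6.072 = 18.072 h local solar time.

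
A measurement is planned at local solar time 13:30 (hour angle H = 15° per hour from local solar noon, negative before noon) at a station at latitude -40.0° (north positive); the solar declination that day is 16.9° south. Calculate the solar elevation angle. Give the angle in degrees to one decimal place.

59.8°

Hour angle H = 15° × (13.5 − 12) = 22.50°.
cos θ_z = sin φ sin δ + cos φ cos δ cos H = (-0.6428)(-0.2907) + (0.7660)(0.9568)(0.9239) = 0.8640.
θ_z = arccos(0.8640) = 30.23°, so the elevation is 90° − 30.23° = 59.77°.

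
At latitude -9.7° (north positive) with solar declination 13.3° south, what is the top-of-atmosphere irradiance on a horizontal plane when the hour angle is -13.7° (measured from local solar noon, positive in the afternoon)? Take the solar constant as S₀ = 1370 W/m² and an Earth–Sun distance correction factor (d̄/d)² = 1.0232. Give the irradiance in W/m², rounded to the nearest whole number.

cos θ_z = sin φ sin δ + cos φ cos δ cos H = (-0.1685)(-0.2300) + (0.9857)(0.9732)(0.9715) = 0.9707.
Top-of-atmosphere irradiance = S₀ (d̄/d)² cos θ_z = 1370 × 1.0232 × 0.9707 = 1360.71 W/m².

1361 W/m²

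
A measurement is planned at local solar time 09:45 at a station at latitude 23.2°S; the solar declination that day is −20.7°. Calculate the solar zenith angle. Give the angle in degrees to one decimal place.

31.3°

Hour angle H = 15° × (9.75 − 12) = -33.75°.
cos θ_z = sin(-23.2°) sin(-20.7°) + cos(-23.2°) cos(-20.7°) cos(-33.75°) = 0.1392 + 0.7149 = 0.8541.
θ_z = arccos(0.8541) = 31.34°.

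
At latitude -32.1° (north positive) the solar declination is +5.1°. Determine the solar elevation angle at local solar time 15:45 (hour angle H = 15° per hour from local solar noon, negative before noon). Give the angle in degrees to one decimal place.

Hour angle H = 15° × (15.75 − 12) = 56.25°.
cos θ_z = sin φ sin δ + cos φ cos δ cos H = (-0.5314)(0.0889) + (0.8471)(0.9960)(0.5556) = 0.4215.
θ_z = arccos(0.4215) = 65.07°, so the elevation is 90° − 65.07° = 24.93°.

24.9°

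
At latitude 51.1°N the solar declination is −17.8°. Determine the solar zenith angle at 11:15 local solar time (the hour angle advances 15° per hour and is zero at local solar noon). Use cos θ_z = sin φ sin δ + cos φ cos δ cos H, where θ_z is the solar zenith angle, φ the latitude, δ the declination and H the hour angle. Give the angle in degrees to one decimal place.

69.6°

Hour angle H = 15° × (11.25 − 12) = -11.25°.
cos θ_z = sin φ sin δ + cos φ cos δ cos H = (0.7782)(-0.3057) + (0.6280)(0.9521)(0.9808) = 0.3485.
θ_z = arccos(0.3485) = 69.60°.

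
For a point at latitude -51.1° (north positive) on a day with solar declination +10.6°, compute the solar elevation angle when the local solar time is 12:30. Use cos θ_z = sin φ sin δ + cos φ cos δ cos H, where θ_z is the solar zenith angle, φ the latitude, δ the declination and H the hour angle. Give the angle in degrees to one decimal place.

28.0°

Hour angle H = 15° × (12.5 − 12) = 7.50°.
cos θ_z = sin(-51.1°) sin(10.6°) + cos(-51.1°) cos(10.6°) cos(7.50°) = -0.1432 + 0.6120 = 0.4688.
θ_z = arccos(0.4688) = 62.04°, so the elevation is 90° − 62.04° = 27.96°.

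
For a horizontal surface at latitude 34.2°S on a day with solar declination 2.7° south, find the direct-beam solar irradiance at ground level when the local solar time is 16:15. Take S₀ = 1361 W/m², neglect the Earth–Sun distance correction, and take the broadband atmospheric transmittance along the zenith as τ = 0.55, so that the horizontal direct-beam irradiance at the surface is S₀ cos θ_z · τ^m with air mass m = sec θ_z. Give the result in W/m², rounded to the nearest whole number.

116 W/m²

Hour angle H = 15° × (16.25 − 12) = 63.75°.
cos θ_z = sin(-34.2°) sin(-2.7°) + cos(-34.2°) cos(-2.7°) cos(63.75°) = 0.0265 + 0.3654 = 0.3919.
Air mass m = 1/cos θ_z = 1/0.3919 = 2.552; τ^m = 0.55^2.552 = 0.2175.
Surface direct beam = 1361 × 0.3919 × 0.2175 = 116.01 W/m².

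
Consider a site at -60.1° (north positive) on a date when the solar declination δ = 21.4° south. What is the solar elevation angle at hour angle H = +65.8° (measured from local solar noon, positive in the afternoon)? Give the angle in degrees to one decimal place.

30.4°

With φ = -60.1°, δ = -21.4°, H = 65.80°: sin φ sin δ = 0.3163, cos φ cos δ cos H = 0.1903, so cos θ_z = 0.5066.
θ_z = arccos(0.5066) = 59.56°, so the elevation is 90° − 59.56° = 30.44°.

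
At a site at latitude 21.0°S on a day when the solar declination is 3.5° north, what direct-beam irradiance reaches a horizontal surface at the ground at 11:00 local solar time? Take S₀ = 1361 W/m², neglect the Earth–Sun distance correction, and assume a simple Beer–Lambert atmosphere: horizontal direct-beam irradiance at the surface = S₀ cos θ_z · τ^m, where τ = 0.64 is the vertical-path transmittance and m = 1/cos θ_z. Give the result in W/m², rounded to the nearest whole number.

Hour angle H = 15° × (11 − 12) = -15.00°.
cos θ_z = sin(-21.0°) sin(3.5°) + cos(-21.0°) cos(3.5°) cos(-15.00°) = -0.0219 + 0.9001 = 0.8782.
Air mass m = 1/cos θ_z = 1/0.8782 = 1.139; τ^m = 0.64^1.139 = 0.6015.
Surface direct beam = 1361 × 0.8782 × 0.6015 = 718.93 W/m².

719 W/m²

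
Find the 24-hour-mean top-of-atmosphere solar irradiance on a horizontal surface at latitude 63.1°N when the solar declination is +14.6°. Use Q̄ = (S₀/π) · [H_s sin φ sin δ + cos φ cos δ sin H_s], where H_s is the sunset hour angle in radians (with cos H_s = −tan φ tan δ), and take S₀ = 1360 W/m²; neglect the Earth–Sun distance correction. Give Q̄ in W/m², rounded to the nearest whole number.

368 W/m²

−tan φ tan δ = −(1.9711)(0.2605) = -0.5135; H_s = arccos(-0.5135) = 120.90°. In radians, H_s = 2.1101.
H_s sin φ sin δ = 2.1101 × 0.8918 × 0.2521 = 0.4744.
cos φ cos δ sin H_s = 0.4524 × 0.9677 × 0.8581 = 0.3757.
Q̄ = (1360/π) × (0.4744 + 0.3757) = 432.90 × 0.8501 = 368.01 W/m².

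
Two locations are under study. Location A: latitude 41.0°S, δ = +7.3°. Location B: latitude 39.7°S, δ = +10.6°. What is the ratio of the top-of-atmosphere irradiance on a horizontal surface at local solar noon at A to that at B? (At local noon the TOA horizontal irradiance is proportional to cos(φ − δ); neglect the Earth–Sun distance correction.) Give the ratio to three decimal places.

1.041

A: cos θ_z = cos(-41.0° − (7.3°)) = 0.6652.
B: cos θ_z = cos(-39.7° − (10.6°)) = 0.6388.
Ratio A/B = 0.6652 / 0.6388 = 1.0413.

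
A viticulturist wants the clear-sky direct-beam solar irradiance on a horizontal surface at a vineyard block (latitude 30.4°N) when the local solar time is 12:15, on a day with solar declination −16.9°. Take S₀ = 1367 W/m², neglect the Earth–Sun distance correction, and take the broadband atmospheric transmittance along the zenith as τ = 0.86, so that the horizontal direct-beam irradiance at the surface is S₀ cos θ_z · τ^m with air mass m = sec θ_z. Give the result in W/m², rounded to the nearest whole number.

740 W/m²

Hour angle H = 15° × (12.25 − 12) = 3.75°.
cos θ_z = sin φ sin δ + cos φ cos δ cos H = (0.5060)(-0.2907) + (0.8625)(0.9568)(0.9979) = 0.6764.
Air mass m = 1/cos θ_z = 1/0.6764 = 1.478; τ^m = 0.86^1.478 = 0.8002.
Surface direct beam = 1367 × 0.6764 × 0.8002 = 739.90 W/m².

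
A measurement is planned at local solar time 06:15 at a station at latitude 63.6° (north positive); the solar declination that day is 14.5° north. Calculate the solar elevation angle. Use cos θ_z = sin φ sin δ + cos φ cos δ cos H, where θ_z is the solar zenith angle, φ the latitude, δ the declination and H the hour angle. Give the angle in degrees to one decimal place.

14.6°

Hour angle H = 15° × (6.25 − 12) = -86.25°.
cos θ_z = sin(63.6°) sin(14.5°) + cos(63.6°) cos(14.5°) cos(-86.25°) = 0.2243 + 0.0282 = 0.2525.
θ_z = arccos(0.2525) = 75.37°, so the elevation is 90° − 75.37° = 14.63°.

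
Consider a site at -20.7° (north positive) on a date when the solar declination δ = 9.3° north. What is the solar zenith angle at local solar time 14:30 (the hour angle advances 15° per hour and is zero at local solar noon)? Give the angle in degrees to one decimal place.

47.5°

Hour angle H = 15° × (14.5 − 12) = 37.50°.
cos θ_z = sin(-20.7°) sin(9.3°) + cos(-20.7°) cos(9.3°) cos(37.50°) = -0.0571 + 0.7324 = 0.6753.
θ_z = arccos(0.6753) = 47.52°.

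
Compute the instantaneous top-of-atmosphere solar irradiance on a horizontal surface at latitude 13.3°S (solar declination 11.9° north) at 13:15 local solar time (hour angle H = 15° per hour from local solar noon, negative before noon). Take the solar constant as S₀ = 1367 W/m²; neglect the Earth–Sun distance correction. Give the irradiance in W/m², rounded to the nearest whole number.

Hour angle H = 15° × (13.25 − 12) = 18.75°.
cos θ_z = sin φ sin δ + cos φ cos δ cos H = (-0.2300)(0.2062) + (0.9732)(0.9785)(0.9469) = 0.8543.
Top-of-atmosphere irradiance = S₀ cos θ_z = 1367 × 0.8543 = 1167.83 W/m².

1168 W/m²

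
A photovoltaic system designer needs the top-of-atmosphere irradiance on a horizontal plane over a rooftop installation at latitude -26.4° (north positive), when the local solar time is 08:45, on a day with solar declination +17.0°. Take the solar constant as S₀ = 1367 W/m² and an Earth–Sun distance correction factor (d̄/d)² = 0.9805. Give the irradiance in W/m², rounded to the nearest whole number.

Hour angle H = 15° × (8.75 − 12) = -48.75°.
With φ = -26.4°, δ = 17.0°, H = -48.75°: sin φ sin δ = -0.1300, cos φ cos δ cos H = 0.5648, so cos θ_z = 0.4348.
Top-of-atmosphere irradiance = S₀ (d̄/d)² cos θ_z = 1367 × 0.9805 × 0.4348 = 582.78 W/m².

583 W/m²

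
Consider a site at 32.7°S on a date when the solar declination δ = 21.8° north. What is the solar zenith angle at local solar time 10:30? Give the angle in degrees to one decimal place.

Hour angle H = 15° × (10.5 − 12) = -22.50°.
cos θ_z = sin φ sin δ + cos φ cos δ cos H = (-0.5402)(0.3714) + (0.8415)(0.9285)(0.9239) = 0.5212.
θ_z = arccos(0.5212) = 58.59°.

58.6°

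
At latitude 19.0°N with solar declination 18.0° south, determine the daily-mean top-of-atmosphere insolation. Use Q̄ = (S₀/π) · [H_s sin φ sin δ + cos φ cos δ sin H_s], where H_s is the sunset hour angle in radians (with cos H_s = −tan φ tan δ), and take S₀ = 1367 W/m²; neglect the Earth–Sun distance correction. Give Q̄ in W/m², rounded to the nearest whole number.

325 W/m²

The sunset hour angle satisfies cos H_s = −tan φ tan δ = 0.1119, giving H_s = 83.58°. In radians, H_s = 1.4587.
H_s sin φ sin δ = 1.4587 × 0.3256 × -0.3090 = -0.1468.
cos φ cos δ sin H_s = 0.9455 × 0.9511 × 0.9937 = 0.8936.
Q̄ = (1367/π) × (-0.1468 + 0.8936) = 435.13 × 0.7468 = 324.96 W/m².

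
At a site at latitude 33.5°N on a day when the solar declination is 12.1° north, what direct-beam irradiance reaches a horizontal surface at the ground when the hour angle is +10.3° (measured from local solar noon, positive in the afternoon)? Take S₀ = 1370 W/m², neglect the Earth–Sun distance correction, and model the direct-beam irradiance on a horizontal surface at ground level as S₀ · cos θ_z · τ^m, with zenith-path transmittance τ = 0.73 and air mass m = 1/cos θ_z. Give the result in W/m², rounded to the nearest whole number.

cos θ_z = sin(33.5°) sin(12.1°) + cos(33.5°) cos(12.1°) cos(10.30°) = 0.1157 + 0.8022 = 0.9179.
Air mass m = 1/cos θ_z = 1/0.9179 = 1.089; τ^m = 0.73^1.089 = 0.7098.
Surface direct beam = 1370 × 0.9179 × 0.7098 = 892.59 W/m².

893 W/m²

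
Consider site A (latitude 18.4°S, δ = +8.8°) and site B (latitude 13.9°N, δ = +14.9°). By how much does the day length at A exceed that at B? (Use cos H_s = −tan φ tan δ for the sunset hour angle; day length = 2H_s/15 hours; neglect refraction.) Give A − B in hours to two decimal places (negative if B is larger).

-0.90 h

A: H_s = arccos(−tan -18.4° · tan 8.8°) = 87.05°, so 2H_s/15 = 11.6067 h.
B: H_s = arccos(−tan 13.9° · tan 14.9°) = 93.78°, so 2H_s/15 = 12.5040 h.
A − B = 11.6067 − 12.5040 = -0.8973 h.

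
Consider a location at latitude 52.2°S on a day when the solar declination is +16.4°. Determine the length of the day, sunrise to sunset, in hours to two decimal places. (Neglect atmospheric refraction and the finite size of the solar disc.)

9.03 hours

−tan φ tan δ = −(-1.2892)(0.2943) = 0.3794; H_s = arccos(0.3794) = 67.70°.
Day length = 2 H_s / 15° h⁻¹ = 135.40° / 15 = 9.027 h.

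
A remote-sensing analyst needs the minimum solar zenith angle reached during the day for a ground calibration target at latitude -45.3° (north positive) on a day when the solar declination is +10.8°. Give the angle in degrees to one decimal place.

56.1°

At local solar noon the hour angle is zero, so the zenith angle is |φ − δ| = |-45.3° − (10.8°)| = 56.1°.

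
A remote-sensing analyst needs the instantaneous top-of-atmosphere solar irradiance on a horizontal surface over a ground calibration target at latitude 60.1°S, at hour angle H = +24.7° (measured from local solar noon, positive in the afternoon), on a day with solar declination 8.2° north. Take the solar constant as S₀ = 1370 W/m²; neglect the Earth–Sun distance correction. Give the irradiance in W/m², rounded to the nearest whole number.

cos θ_z = sin φ sin δ + cos φ cos δ cos H = (-0.8669)(0.1426) + (0.4985)(0.9898)(0.9085) = 0.3246.
Top-of-atmosphere irradiance = S₀ cos θ_z = 1370 × 0.3246 = 444.70 W/m².

445 W/m²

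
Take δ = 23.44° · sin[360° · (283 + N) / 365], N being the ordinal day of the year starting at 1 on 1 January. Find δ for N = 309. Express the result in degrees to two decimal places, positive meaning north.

360 × (283 + 309) / 365 = 583.890°; sin(583.890°) = -0.6933.
δ = 23.44 × -0.6933 = -16.251° ≈ -16.25°.

-16.25°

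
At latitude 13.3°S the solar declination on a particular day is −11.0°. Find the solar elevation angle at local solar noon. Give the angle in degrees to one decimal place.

87.7°

At local solar noon the hour angle is zero, so the elevation is 90° − |φ − δ| = 90° − |-13.3° − (-11.0°)| = 90° − 2.3° = 87.7°.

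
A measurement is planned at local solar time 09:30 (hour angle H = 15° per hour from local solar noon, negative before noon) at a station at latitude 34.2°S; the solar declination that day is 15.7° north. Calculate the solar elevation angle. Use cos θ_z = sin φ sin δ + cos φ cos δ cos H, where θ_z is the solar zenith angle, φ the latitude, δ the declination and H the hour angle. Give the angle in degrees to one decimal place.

Hour angle H = 15° × (9.5 − 12) = -37.50°.
cos θ_z = sin φ sin δ + cos φ cos δ cos H = (-0.5621)(0.2706) + (0.8271)(0.9627)(0.7934) = 0.4796.
θ_z = arccos(0.4796) = 61.34°, so the elevation is 90° − 61.34° = 28.66°.

28.7°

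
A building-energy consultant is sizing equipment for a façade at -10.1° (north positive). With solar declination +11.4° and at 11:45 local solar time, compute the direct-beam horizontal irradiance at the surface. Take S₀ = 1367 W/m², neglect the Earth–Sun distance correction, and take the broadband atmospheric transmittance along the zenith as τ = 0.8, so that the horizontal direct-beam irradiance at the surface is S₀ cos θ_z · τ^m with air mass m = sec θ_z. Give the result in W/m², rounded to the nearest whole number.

998 W/m²

Hour angle H = 15° × (11.75 − 12) = -3.75°.
With φ = -10.1°, δ = 11.4°, H = -3.75°: sin φ sin δ = -0.0347, cos φ cos δ cos H = 0.9630, so cos θ_z = 0.9283.
Air mass m = 1/cos θ_z = 1/0.9283 = 1.077; τ^m = 0.8^1.077 = 0.7864.
Surface direct beam = 1367 × 0.9283 × 0.7864 = 997.93 W/m².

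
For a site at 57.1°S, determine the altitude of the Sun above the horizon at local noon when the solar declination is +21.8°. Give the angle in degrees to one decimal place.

At local solar noon the hour angle is zero, so the elevation is 90° − |φ − δ| = 90° − |-57.1° − (21.8°)| = 90° − 78.9° = 11.1°.

11.1°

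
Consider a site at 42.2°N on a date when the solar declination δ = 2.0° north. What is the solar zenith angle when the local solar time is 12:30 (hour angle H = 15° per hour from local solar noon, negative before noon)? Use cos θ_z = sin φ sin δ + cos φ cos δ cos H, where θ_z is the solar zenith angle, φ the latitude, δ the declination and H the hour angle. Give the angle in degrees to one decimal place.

40.8°

Hour angle H = 15° × (12.5 − 12) = 7.50°.
With φ = 42.2°, δ = 2.0°, H = 7.50°: sin φ sin δ = 0.0234, cos φ cos δ cos H = 0.7340, so cos θ_z = 0.7574.
θ_z = arccos(0.7574) = 40.76°.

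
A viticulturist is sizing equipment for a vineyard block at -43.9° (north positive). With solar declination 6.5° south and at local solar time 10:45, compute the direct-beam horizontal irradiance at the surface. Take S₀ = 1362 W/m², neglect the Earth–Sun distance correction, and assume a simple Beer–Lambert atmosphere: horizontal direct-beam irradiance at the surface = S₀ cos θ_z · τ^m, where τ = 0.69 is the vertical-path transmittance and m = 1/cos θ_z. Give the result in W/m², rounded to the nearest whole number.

631 W/m²

Hour angle H = 15° × (10.75 − 12) = -18.75°.
With φ = -43.9°, δ = -6.5°, H = -18.75°: sin φ sin δ = 0.0785, cos φ cos δ cos H = 0.6779, so cos θ_z = 0.7564.
Air mass m = 1/cos θ_z = 1/0.7564 = 1.322; τ^m = 0.69^1.322 = 0.6123.
Surface direct beam = 1362 × 0.7564 × 0.6123 = 630.80 W/m².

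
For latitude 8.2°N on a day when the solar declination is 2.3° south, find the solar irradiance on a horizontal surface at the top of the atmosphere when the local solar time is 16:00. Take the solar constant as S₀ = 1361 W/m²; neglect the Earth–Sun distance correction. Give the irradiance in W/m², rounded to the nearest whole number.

665 W/m²

Hour angle H = 15° × (16 − 12) = 60.00°.
cos θ_z = sin(8.2°) sin(-2.3°) + cos(8.2°) cos(-2.3°) cos(60.00°) = -0.0057 + 0.4945 = 0.4888.
Top-of-atmosphere irradiance = S₀ cos θ_z = 1361 × 0.4888 = 665.26 W/m².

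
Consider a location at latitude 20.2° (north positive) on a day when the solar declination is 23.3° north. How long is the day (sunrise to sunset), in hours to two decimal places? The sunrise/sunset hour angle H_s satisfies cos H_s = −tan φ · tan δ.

13.22 hours

The sunset hour angle satisfies cos H_s = −tan φ tan δ = -0.1585, giving H_s = 99.12°.
Day length = 2 H_s / 15° h⁻¹ = 198.24° / 15 = 13.216 h.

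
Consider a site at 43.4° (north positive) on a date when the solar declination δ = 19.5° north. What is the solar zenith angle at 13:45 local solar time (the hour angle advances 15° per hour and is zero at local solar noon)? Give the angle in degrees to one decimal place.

Hour angle H = 15° × (13.75 − 12) = 26.25°.
cos θ_z = sin(43.4°) sin(19.5°) + cos(43.4°) cos(19.5°) cos(26.25°) = 0.2294 + 0.6143 = 0.8437.
θ_z = arccos(0.8437) = 32.47°.

32.5°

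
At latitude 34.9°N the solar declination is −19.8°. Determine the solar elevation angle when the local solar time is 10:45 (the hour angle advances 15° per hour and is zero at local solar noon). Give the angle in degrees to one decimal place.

Hour angle H = 15° × (10.75 − 12) = -18.75°.
With φ = 34.9°, δ = -19.8°, H = -18.75°: sin φ sin δ = -0.1938, cos φ cos δ cos H = 0.7307, so cos θ_z = 0.5369.
θ_z = arccos(0.5369) = 57.53°, so the elevation is 90° − 57.53° = 32.47°.

32.5°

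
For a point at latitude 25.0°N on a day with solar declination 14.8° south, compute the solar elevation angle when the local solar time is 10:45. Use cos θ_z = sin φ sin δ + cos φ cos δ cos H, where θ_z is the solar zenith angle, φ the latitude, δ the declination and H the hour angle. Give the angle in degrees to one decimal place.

Hour angle H = 15° × (10.75 − 12) = -18.75°.
With φ = 25.0°, δ = -14.8°, H = -18.75°: sin φ sin δ = -0.1080, cos φ cos δ cos H = 0.8297, so cos θ_z = 0.7217.
θ_z = arccos(0.7217) = 43.80°, so the elevation is 90° − 43.80° = 46.20°.

46.2°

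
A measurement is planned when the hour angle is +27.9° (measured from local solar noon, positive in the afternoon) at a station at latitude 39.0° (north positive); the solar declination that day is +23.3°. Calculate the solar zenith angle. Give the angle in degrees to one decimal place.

28.4°

cos θ_z = sin(39.0°) sin(23.3°) + cos(39.0°) cos(23.3°) cos(27.90°) = 0.2489 + 0.6308 = 0.8797.
θ_z = arccos(0.8797) = 28.39°.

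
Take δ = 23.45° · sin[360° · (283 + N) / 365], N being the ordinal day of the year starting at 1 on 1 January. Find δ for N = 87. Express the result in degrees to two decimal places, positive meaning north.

360 × (283 + 87) / 365 = 364.932°; sin(364.932°) = 0.0860.
δ = 23.45 × 0.0860 = 2.017° ≈ +2.02°.

+2.02°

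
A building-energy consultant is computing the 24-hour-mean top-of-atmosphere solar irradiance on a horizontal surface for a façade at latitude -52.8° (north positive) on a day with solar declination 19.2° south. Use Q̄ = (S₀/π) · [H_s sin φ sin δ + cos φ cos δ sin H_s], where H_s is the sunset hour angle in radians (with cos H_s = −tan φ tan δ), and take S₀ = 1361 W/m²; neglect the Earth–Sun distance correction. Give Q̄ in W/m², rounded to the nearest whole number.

−tan φ tan δ = −(-1.3175)(-0.3482) = -0.4588; H_s = arccos(-0.4588) = 117.31°. In radians, H_s = 2.0474.
H_s sin φ sin δ = 2.0474 × -0.7965 × -0.3289 = 0.5364.
cos φ cos δ sin H_s = 0.6046 × 0.9444 × 0.8886 = 0.5074.
Q̄ = (1361/π) × (0.5364 + 0.5074) = 433.22 × 1.0438 = 452.20 W/m².

452 W/m²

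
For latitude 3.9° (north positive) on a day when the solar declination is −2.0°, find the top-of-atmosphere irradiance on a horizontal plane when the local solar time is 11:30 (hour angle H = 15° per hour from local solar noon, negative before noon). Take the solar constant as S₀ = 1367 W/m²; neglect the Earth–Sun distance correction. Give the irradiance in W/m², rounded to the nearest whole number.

Hour angle H = 15° × (11.5 − 12) = -7.50°.
cos θ_z = sin φ sin δ + cos φ cos δ cos H = (0.0680)(-0.0349) + (0.9977)(0.9994)(0.9914) = 0.9862.
Top-of-atmosphere irradiance = S₀ cos θ_z = 1367 × 0.9862 = 1348.14 W/m².

1348 W/m²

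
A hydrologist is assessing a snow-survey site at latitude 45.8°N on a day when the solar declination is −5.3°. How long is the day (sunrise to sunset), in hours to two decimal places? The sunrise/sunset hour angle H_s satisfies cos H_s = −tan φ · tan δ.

11.27 hours

cos H_s = −tan(45.8°) · tan(-5.3°) = 0.0954, so H_s = arccos(0.0954) = 84.53°.
Day length = 2 H_s / 15° h⁻¹ = 169.06° / 15 = 11.271 h.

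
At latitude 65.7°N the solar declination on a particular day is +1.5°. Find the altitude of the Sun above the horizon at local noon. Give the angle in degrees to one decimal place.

At local solar noon the hour angle is zero, so the elevation is 90° − |φ − δ| = 90° − |65.7° − (1.5°)| = 90° − 64.2° = 25.8°.

25.8°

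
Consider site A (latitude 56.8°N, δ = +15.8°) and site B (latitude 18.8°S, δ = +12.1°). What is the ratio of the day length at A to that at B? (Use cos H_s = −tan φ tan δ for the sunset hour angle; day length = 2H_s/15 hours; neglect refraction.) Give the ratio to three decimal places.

A: H_s = arccos(−tan 56.8° · tan 15.8°) = 115.62°, so 2H_s/15 = 15.4160 h.
B: H_s = arccos(−tan -18.8° · tan 12.1°) = 85.81°, so 2H_s/15 = 11.4413 h.
Ratio A/B = 15.4160 / 11.4413 = 1.3474.

1.347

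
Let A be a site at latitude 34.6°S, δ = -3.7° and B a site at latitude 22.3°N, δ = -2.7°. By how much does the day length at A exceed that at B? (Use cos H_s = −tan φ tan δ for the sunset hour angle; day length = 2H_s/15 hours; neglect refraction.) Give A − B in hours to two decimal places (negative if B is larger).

A: H_s = arccos(−tan -34.6° · tan -3.7°) = 92.56°, so 2H_s/15 = 12.3413 h.
B: H_s = arccos(−tan 22.3° · tan -2.7°) = 88.89°, so 2H_s/15 = 11.8520 h.
A − B = 12.3413 − 11.8520 = 0.4893 h.

+0.49 h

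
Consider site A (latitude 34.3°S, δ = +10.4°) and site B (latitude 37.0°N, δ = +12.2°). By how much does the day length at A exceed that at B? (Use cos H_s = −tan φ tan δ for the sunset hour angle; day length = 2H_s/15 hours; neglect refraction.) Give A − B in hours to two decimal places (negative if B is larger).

-2.21 h

A: H_s = arccos(−tan -34.3° · tan 10.4°) = 82.81°, so 2H_s/15 = 11.0413 h.
B: H_s = arccos(−tan 37.0° · tan 12.2°) = 99.38°, so 2H_s/15 = 13.2507 h.
A − B = 11.0413 − 13.2507 = -2.2094 h.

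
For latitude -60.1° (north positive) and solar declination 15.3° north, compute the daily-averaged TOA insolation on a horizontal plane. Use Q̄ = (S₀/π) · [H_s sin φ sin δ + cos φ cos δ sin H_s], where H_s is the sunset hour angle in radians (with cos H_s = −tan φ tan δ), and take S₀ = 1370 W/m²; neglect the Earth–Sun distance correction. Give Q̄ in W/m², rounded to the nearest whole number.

−tan φ tan δ = −(-1.7391)(0.2736) = 0.4758; H_s = arccos(0.4758) = 61.59°. In radians, H_s = 1.0749.
H_s sin φ sin δ = 1.0749 × -0.8669 × 0.2639 = -0.2459.
cos φ cos δ sin H_s = 0.4985 × 0.9646 × 0.8795 = 0.4229.
Q̄ = (1370/π) × (-0.2459 + 0.4229) = 436.08 × 0.1770 = 77.19 W/m².

77 W/m²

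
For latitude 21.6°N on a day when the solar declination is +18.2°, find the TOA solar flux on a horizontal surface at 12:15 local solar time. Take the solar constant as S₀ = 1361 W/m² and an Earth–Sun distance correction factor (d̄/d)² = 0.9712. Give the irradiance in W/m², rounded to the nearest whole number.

Hour angle H = 15° × (12.25 − 12) = 3.75°.
cos θ_z = sin(21.6°) sin(18.2°) + cos(21.6°) cos(18.2°) cos(3.75°) = 0.1150 + 0.8814 = 0.9964.
Top-of-atmosphere irradiance = S₀ (d̄/d)² cos θ_z = 1361 × 0.9712 × 0.9964 = 1317.04 W/m².

1317 W/m²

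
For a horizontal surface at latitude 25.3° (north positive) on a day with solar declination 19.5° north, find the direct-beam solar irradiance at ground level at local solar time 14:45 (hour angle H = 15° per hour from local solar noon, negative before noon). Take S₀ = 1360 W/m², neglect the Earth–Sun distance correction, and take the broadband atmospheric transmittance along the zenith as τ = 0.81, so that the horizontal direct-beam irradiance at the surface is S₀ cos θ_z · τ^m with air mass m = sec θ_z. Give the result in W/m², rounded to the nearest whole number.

Hour angle H = 15° × (14.75 − 12) = 41.25°.
With φ = 25.3°, δ = 19.5°, H = 41.25°: sin φ sin δ = 0.1427, cos φ cos δ cos H = 0.6407, so cos θ_z = 0.7834.
Air mass m = 1/cos θ_z = 1/0.7834 = 1.276; τ^m = 0.81^1.276 = 0.7642.
Surface direct beam = 1360 × 0.7834 × 0.7642 = 814.20 W/m².

814 W/m²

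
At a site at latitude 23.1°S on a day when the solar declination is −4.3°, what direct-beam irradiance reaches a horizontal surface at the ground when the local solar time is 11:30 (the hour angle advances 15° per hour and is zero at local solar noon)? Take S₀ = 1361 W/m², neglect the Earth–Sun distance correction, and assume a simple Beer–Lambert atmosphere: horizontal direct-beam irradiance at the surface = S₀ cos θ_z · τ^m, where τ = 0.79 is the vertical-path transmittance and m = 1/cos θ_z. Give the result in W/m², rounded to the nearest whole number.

Hour angle H = 15° × (11.5 − 12) = -7.50°.
With φ = -23.1°, δ = -4.3°, H = -7.50°: sin φ sin δ = 0.0294, cos φ cos δ cos H = 0.9094, so cos θ_z = 0.9388.
Air mass m = 1/cos θ_z = 1/0.9388 = 1.065; τ^m = 0.79^1.065 = 0.7780.
Surface direct beam = 1361 × 0.9388 × 0.7780 = 994.06 W/m².

994 W/m²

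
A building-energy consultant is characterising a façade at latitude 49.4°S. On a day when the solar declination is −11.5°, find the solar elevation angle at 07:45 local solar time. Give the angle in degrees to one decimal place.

25.7°

Hour angle H = 15° × (7.75 − 12) = -63.75°.
cos θ_z = sin(-49.4°) sin(-11.5°) + cos(-49.4°) cos(-11.5°) cos(-63.75°) = 0.1514 + 0.2821 = 0.4335.
θ_z = arccos(0.4335) = 64.31°, so the elevation is 90° − 64.31° = 25.69°.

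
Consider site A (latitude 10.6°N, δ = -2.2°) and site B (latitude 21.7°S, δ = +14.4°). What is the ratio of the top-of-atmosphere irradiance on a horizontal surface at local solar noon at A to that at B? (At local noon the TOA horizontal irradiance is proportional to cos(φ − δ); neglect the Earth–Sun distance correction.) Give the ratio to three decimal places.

1.207

A: cos θ_z = cos(10.6° − (-2.2°)) = 0.9751.
B: cos θ_z = cos(-21.7° − (14.4°)) = 0.8080.
Ratio A/B = 0.9751 / 0.8080 = 1.2068.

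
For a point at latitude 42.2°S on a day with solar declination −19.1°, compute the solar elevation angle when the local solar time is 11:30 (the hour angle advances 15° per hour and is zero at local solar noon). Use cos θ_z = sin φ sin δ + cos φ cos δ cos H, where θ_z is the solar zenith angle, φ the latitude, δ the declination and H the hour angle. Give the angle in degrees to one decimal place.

66.0°

Hour angle H = 15° × (11.5 − 12) = -7.50°.
cos θ_z = sin φ sin δ + cos φ cos δ cos H = (-0.6717)(-0.3272) + (0.7408)(0.9449)(0.9914) = 0.9137.
θ_z = arccos(0.9137) = 23.98°, so the elevation is 90° − 23.98° = 66.02°.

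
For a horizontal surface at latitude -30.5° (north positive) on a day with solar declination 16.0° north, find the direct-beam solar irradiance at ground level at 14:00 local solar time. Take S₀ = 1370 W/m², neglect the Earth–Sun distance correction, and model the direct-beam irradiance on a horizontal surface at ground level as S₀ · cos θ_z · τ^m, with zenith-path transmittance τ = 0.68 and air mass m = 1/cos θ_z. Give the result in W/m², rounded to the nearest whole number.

406 W/m²

Hour angle H = 15° × (14 − 12) = 30.00°.
cos θ_z = sin(-30.5°) sin(16.0°) + cos(-30.5°) cos(16.0°) cos(30.00°) = -0.1399 + 0.7173 = 0.5774.
Air mass m = 1/cos θ_z = 1/0.5774 = 1.732; τ^m = 0.68^1.732 = 0.5127.
Surface direct beam = 1370 × 0.5774 × 0.5127 = 405.57 W/m².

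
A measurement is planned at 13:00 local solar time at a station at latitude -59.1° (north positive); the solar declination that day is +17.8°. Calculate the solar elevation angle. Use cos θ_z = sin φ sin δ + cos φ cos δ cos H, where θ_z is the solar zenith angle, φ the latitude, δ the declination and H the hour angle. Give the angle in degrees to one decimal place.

12.1°

Hour angle H = 15° × (13 − 12) = 15.00°.
cos θ_z = sin(-59.1°) sin(17.8°) + cos(-59.1°) cos(17.8°) cos(15.00°) = -0.2623 + 0.4723 = 0.2100.
θ_z = arccos(0.2100) = 77.88°, so the elevation is 90° − 77.88° = 12.12°.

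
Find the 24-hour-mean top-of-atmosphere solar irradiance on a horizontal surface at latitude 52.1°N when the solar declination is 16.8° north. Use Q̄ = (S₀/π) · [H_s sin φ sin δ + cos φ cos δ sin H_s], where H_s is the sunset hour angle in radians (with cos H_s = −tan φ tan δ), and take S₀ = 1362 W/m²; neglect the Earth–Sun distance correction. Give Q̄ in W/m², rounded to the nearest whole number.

430 W/m²

The sunset hour angle satisfies cos H_s = −tan φ tan δ = -0.3878, giving H_s = 112.82°. In radians, H_s = 1.9691.
H_s sin φ sin δ = 1.9691 × 0.7891 × 0.2890 = 0.4491.
cos φ cos δ sin H_s = 0.6143 × 0.9573 × 0.9217 = 0.5420.
Q̄ = (1362/π) × (0.4491 + 0.5420) = 433.54 × 0.9911 = 429.68 W/m².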